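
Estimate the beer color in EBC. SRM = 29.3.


EBC = SRM · 1.97
EBC = 29.3 · 1.97

57.7210 EBC


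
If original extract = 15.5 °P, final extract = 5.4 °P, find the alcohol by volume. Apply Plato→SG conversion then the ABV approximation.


SG = 259/(259 − P);  ABV = (OG − FG)·131.25
OG = 259/(259 − 15.5) = 1.0637
FG = 259/(259 − 5.4) = 1.0213
ABV = (1.0637 − 1.0213)·131.25

5.5600 % ABV


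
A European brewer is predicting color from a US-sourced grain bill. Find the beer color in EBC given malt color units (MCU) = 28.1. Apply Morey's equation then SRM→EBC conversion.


SRM = 1.4922·MCU^0.6859;  EBC = SRM·1.97
SRM = 1.4922·28.1^0.6859 = 14.7060
EBC = 14.7060·1.97

28.9708 EBC


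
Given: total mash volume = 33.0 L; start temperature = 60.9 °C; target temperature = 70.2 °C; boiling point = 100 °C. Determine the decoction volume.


V_dec = V_total·(T_target − T_start)/(T_boil − T_start)
V_dec = 33.0·(70.2 − 60.9)/(100 − 60.9)

7.8491 L


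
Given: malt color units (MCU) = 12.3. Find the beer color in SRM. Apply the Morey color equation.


SRM = 1.4922 · MCU^0.6859
SRM = 1.4922 · 12.3^0.6859

8.3444 SRM


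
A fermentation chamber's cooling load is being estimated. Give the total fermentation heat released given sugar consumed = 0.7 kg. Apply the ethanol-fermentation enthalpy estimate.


Q = m_sugar · 590 kJ/kg
Q = 0.7 · 590

413.0000 kJ


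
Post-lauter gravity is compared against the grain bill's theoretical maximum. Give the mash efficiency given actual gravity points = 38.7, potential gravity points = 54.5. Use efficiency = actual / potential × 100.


efficiency = 38.7 / 54.5 × 100

71.0092 %


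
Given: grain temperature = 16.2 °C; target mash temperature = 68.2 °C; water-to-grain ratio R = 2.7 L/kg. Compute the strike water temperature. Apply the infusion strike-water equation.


T_strike = (0.41/R)·(T_mash − T_grain) + T_mash
T_strike = (0.41/2.7)·(68.2 − 16.2) + 68.2

76.0963 °C


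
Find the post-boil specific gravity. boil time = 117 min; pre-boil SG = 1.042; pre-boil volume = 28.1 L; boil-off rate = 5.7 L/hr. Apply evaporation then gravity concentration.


V_post = V_pre − rate·(t/60);  SG_post = 1 + (SG_pre−1)·V_pre/V_post
V_post = 28.1 − 5.7·(117/60) = 16.9850
SG_post = 1 + (1.042 − 1)·28.1/16.9850

1.0695


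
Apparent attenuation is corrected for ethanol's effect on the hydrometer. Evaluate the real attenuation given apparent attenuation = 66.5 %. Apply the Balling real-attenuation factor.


RA = AA · 0.8192
RA = 66.5 · 0.8192

54.4768 %


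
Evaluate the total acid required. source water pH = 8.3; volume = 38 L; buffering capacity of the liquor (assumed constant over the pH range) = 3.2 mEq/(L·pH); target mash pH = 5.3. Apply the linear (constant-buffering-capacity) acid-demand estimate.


acid = buffering capacity · (pH_source − pH_target) · V
acid = 3.2 · (8.3 − 5.3) · 38

364.8000 mEq


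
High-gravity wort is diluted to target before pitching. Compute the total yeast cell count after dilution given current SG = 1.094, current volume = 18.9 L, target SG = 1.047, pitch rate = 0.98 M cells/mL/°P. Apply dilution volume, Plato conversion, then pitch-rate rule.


V_w = V·((SG_c−1)/(SG_t−1)−1);  °P = 259 − 259/SG_t;  cells = rate·(V+V_w)·°P
V_w = 18.9·((1.094−1)/(1.047−1)−1) = 18.9000
V_final = 18.9 + 18.9000 = 37.8000
°P = 259 − 259/1.047 = 11.6266
cells = 0.98·37.8000·11.6266

430.6940 billion cells


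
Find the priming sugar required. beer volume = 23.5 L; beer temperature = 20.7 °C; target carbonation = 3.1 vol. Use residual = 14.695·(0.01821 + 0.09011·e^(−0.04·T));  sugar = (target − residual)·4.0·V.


residual = 14.695·(0.01821 + 0.09011·e^(−0.04·20.7)) = 0.8462
sugar = (3.1 − 0.8462)·4.0·23.5

211.8615 g


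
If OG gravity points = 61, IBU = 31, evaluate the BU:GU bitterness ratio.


BU:GU = IBU / OG_points
BU:GU = 31 / 61

0.5082


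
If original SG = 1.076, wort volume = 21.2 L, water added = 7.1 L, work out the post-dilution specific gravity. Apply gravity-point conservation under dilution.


SG_new = 1 + (SG_old − 1)·V_old/(V_old + V_water)
pts = (1.076 − 1)·1000·21.2/(21.2 + 7.1) = 56.9329
SG_new = 1 + 56.9329/1000

1.0569


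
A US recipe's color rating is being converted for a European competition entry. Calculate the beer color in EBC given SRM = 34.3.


EBC = SRM · 1.97
EBC = 34.3 · 1.97

67.5710 EBC


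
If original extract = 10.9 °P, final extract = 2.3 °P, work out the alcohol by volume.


SG = 259/(259 − P);  ABV = (OG − FG)·131.25
OG = 259/(259 − 10.9) = 1.0439
FG = 259/(259 − 2.3) = 1.0090
ABV = (1.0439 − 1.0090)·131.25

4.5903 % ABV


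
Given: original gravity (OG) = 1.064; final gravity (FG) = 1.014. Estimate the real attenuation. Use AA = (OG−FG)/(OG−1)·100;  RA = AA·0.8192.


AA = (1.064 − 1.014)/(1.064 − 1)·100 = 78.1250
RA = 78.1250·0.8192

64.0000 %


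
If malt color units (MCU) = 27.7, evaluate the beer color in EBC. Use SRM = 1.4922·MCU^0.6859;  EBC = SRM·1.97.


SRM = 1.4922·27.7^0.6859 = 14.5621
EBC = 14.5621·1.97

28.6873 EBC


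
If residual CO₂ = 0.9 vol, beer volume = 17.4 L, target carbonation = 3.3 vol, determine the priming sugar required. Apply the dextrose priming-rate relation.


sugar = (target − residual)·4.0·V
sugar = (3.3 − 0.9)·4.0·17.4

167.0400 g


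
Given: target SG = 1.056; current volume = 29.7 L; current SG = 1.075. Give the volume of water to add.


V_water = V·((SG_curr − 1)/(SG_target − 1) − 1)
V_water = 29.7·((1.075 − 1)/(1.056 − 1) − 1)

10.0768 L


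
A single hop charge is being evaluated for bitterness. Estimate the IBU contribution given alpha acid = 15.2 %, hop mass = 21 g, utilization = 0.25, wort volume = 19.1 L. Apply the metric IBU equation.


IBU = (α/100)·mass·U·1000 / V
IBU = (15.2/100)·21·0.25·1000 / 19.1

41.7801 IBU


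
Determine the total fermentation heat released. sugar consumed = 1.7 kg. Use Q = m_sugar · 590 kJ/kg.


Q = 1.7 · 590

1003.0000 kJ


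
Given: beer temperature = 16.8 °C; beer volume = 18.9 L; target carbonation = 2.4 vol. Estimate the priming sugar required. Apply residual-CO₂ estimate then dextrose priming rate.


residual = 14.695·(0.01821 + 0.09011·e^(−0.04·T));  sugar = (target − residual)·4.0·V
residual = 14.695·(0.01821 + 0.09011·e^(−0.04·16.8)) = 0.9438
sugar = (2.4 − 0.9438)·4.0·18.9

110.0865 g


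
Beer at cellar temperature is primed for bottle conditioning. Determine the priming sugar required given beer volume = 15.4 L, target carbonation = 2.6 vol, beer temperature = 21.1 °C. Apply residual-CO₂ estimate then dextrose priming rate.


residual = 14.695·(0.01821 + 0.09011·e^(−0.04·T));  sugar = (target − residual)·4.0·V
residual = 14.695·(0.01821 + 0.09011·e^(−0.04·21.1)) = 0.8370
sugar = (2.6 − 0.8370)·4.0·15.4

108.6026 g


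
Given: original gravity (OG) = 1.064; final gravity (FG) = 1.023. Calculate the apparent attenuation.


AA = (OG − FG)/(OG − 1) · 100
AA = (1.064 − 1.023)/(1.064 − 1) · 100

64.0625 %


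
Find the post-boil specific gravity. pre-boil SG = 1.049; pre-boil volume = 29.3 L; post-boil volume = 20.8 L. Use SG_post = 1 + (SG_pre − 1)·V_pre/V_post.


pts_pre = (1.049 − 1)·1000 = 49.0000
pts_post = 49.0000·29.3/20.8 = 69.0240
SG_post = 1 + 69.0240/1000

1.0690


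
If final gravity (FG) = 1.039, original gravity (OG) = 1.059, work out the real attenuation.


AA = (OG−FG)/(OG−1)·100;  RA = AA·0.8192
AA = (1.059 − 1.039)/(1.059 − 1)·100 = 33.8983
RA = 33.8983·0.8192

27.7695 %


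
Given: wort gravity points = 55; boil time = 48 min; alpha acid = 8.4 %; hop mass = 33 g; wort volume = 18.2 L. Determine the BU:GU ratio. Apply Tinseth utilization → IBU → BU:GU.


U = 1.65·0.000125^(GP/1000)·(1−e^(−0.04t))/4.15;  IBU = (α/100)·m·U·1000/V;  BU:GU = IBU/GP
U = 1.65·0.000125^(55/1000)·(1−e^(−0.04·48))/4.15 = 0.2070
IBU = (8.4/100)·33·0.2070·1000/18.2 = 31.5237
BU:GU = 31.5237/55

0.5732


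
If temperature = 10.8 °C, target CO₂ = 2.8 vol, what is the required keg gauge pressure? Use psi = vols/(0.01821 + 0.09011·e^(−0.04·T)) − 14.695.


psi = 2.8/(0.01821 + 0.09011·e^(−0.04·10.8)) − 14.695

21.8060 psi


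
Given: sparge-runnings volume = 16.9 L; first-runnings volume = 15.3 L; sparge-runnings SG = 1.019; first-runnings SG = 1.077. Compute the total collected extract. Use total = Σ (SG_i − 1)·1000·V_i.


first = (1.077 − 1)·1000·15.3 = 1178.1000
sparge = (1.019 − 1)·1000·16.9 = 321.1000
total = 1178.1000 + 321.1000

1499.2000 gravity·L


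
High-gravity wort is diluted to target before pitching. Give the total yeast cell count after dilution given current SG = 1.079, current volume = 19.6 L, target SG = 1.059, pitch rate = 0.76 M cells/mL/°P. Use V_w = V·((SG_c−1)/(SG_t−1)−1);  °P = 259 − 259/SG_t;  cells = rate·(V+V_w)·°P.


V_w = 19.6·((1.079−1)/(1.059−1)−1) = 6.6441
V_final = 19.6 + 6.6441 = 26.2441
°P = 259 − 259/1.059 = 14.4297
cells = 0.76·26.2441·14.4297

287.8065 billion cells


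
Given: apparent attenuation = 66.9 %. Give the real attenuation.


RA = AA · 0.8192
RA = 66.9 · 0.8192

54.8045 %


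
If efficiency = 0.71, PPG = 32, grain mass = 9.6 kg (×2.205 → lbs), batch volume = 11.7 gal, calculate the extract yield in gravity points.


points = lbs × PPG × eff / vol
lbs = 9.6 × 2.205 = 21.1680
points = 21.1680 × 32 × 0.71 / 11.7

41.1057 points


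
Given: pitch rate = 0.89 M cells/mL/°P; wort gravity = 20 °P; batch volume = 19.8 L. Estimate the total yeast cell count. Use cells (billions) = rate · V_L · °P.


cells = 0.89 · 19.8 · 20

352.4400 billion cells


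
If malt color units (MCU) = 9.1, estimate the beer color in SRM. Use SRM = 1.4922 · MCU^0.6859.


SRM = 1.4922 · 9.1^0.6859

6.7863 SRM


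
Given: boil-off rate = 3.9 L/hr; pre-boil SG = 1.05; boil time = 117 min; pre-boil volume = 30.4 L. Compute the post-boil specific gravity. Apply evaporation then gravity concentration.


V_post = V_pre − rate·(t/60);  SG_post = 1 + (SG_pre−1)·V_pre/V_post
V_post = 30.4 − 3.9·(117/60) = 22.7950
SG_post = 1 + (1.05 − 1)·30.4/22.7950

1.0667


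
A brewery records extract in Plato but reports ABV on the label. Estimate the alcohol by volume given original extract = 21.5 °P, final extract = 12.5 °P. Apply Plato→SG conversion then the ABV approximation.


SG = 259/(259 − P);  ABV = (OG − FG)·131.25
OG = 259/(259 − 21.5) = 1.0905
FG = 259/(259 − 12.5) = 1.0507
ABV = (1.0905 − 1.0507)·131.25

5.2259 % ABV


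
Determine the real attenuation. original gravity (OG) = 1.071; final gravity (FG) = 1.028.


AA = (OG−FG)/(OG−1)·100;  RA = AA·0.8192
AA = (1.071 − 1.028)/(1.071 − 1)·100 = 60.5634
RA = 60.5634·0.8192

49.6135 %


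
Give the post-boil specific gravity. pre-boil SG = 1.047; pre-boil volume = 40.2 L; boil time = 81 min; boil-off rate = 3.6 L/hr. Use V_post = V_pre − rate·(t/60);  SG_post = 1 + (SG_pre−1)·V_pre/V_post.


V_post = 40.2 − 3.6·(81/60) = 35.3400
SG_post = 1 + (1.047 − 1)·40.2/35.3400

1.0535


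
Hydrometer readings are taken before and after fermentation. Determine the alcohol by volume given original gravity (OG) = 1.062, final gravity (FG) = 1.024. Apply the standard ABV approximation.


ABV = (OG − FG) · 131.25
ABV = (1.062 − 1.024) · 131.25

4.9875 % ABV


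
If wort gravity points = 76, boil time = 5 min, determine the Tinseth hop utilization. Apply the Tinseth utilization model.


U = 1.65·0.000125^(GP/1000) · (1 − e^(−0.04·t))/4.15
bigness = 1.65·0.000125^(76/1000) = 0.8334
boil_factor = (1 − e^(−0.04·5))/4.15 = 0.0437
U = 0.8334 · 0.0437

0.0364


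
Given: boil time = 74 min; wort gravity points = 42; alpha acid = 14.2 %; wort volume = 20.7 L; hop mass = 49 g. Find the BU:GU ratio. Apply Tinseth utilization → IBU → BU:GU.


U = 1.65·0.000125^(GP/1000)·(1−e^(−0.04t))/4.15;  IBU = (α/100)·m·U·1000/V;  BU:GU = IBU/GP
U = 1.65·0.000125^(42/1000)·(1−e^(−0.04·74))/4.15 = 0.2585
IBU = (14.2/100)·49·0.2585·1000/20.7 = 86.8783
BU:GU = 86.8783/42

2.0685


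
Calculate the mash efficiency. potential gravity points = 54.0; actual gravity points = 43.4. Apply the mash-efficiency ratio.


efficiency = actual / potential × 100
efficiency = 43.4 / 54.0 × 100

80.3704 %


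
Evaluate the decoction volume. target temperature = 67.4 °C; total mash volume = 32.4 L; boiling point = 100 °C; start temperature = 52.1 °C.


V_dec = V_total·(T_target − T_start)/(T_boil − T_start)
V_dec = 32.4·(67.4 − 52.1)/(100 − 52.1)

10.3491 L


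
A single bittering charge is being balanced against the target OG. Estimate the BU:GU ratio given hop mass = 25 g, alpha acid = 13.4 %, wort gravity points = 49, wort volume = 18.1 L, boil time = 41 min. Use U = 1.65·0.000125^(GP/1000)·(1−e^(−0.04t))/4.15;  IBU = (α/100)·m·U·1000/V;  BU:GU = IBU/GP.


U = 1.65·0.000125^(49/1000)·(1−e^(−0.04·41))/4.15 = 0.2063
IBU = (13.4/100)·25·0.2063·1000/18.1 = 38.1853
BU:GU = 38.1853/49

0.7793


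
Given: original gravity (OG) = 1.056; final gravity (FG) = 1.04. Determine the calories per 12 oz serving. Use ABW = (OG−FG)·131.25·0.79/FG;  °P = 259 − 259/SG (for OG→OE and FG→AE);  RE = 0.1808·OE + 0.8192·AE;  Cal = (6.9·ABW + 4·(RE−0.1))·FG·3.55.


ABW = (1.056 − 1.04)·131.25·0.79/1.04 = 1.5952
OE = 259 − 259/1.056 = 13.7348 °P
AE = 259 − 259/1.04 = 9.9615 °P
RE = 0.1808·13.7348 + 0.8192·9.9615 = 10.6438 °P
Cal = (6.9·1.5952 + 4·(10.6438−0.1))·1.04·3.55

196.3473 kcal


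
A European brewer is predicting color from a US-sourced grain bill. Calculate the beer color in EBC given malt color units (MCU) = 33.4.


SRM = 1.4922·MCU^0.6859;  EBC = SRM·1.97
SRM = 1.4922·33.4^0.6859 = 16.5564
EBC = 16.5564·1.97

32.6160 EBC


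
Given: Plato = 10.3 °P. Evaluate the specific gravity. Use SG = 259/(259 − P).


SG = 259/(259 − 10.3)

1.0414


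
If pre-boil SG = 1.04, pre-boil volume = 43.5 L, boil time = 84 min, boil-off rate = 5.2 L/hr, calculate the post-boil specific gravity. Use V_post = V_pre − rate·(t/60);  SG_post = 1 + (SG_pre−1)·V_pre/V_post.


V_post = 43.5 − 5.2·(84/60) = 36.2200
SG_post = 1 + (1.04 − 1)·43.5/36.2200

1.0480


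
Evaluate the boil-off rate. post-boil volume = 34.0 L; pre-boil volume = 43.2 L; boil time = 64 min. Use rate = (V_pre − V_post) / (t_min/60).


rate = (43.2 − 34.0) / (64/60)

8.6250 L/hr


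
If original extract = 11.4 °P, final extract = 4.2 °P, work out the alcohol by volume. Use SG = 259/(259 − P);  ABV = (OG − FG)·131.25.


OG = 259/(259 − 11.4) = 1.0460
FG = 259/(259 − 4.2) = 1.0165
ABV = (1.0460 − 1.0165)·131.25

3.8796 % ABV


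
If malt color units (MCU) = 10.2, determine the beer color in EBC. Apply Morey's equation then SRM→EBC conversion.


SRM = 1.4922·MCU^0.6859;  EBC = SRM·1.97
SRM = 1.4922·10.2^0.6859 = 7.3388
EBC = 7.3388·1.97

14.4575 EBC


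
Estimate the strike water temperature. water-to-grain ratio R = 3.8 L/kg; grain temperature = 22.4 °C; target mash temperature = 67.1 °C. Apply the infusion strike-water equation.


T_strike = (0.41/R)·(T_mash − T_grain) + T_mash
T_strike = (0.41/3.8)·(67.1 − 22.4) + 67.1

71.9229 °C


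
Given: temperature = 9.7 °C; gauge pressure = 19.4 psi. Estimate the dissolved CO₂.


vols = (P + 14.695)·(0.01821 + 0.09011·e^(−0.04·T))
vols = (19.4 + 14.695)·(0.01821 + 0.09011·e^(−0.04·9.7))

2.7052 volumes


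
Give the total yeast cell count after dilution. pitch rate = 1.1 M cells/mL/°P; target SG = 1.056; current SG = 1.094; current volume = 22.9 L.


V_w = V·((SG_c−1)/(SG_t−1)−1);  °P = 259 − 259/SG_t;  cells = rate·(V+V_w)·°P
V_w = 22.9·((1.094−1)/(1.056−1)−1) = 15.5393
V_final = 22.9 + 15.5393 = 38.4393
°P = 259 − 259/1.056 = 13.7348
cells = 1.1·38.4393·13.7348

580.7535 billion cells


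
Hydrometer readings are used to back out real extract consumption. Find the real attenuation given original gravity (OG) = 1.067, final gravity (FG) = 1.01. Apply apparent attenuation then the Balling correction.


AA = (OG−FG)/(OG−1)·100;  RA = AA·0.8192
AA = (1.067 − 1.01)/(1.067 − 1)·100 = 85.0746
RA = 85.0746·0.8192

69.6931 %


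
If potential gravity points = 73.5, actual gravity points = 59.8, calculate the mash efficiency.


efficiency = actual / potential × 100
efficiency = 59.8 / 73.5 × 100

81.3605 %


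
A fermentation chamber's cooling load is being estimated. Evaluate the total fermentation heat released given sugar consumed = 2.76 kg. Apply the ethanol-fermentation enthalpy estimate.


Q = m_sugar · 590 kJ/kg
Q = 2.76 · 590

1628.4000 kJ


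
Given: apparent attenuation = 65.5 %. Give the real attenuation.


RA = AA · 0.8192
RA = 65.5 · 0.8192

53.6576 %


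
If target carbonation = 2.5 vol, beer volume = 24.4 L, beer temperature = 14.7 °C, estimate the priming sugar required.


residual = 14.695·(0.01821 + 0.09011·e^(−0.04·T));  sugar = (target − residual)·4.0·V
residual = 14.695·(0.01821 + 0.09011·e^(−0.04·14.7)) = 1.0031
sugar = (2.5 − 1.0031)·4.0·24.4

146.0987 g


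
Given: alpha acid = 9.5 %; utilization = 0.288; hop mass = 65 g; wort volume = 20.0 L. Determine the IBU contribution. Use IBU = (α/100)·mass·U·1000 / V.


IBU = (9.5/100)·65·0.288·1000 / 20.0

88.9200 IBU


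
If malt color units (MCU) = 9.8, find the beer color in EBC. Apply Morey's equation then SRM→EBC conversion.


SRM = 1.4922·MCU^0.6859;  EBC = SRM·1.97
SRM = 1.4922·9.8^0.6859 = 7.1402
EBC = 7.1402·1.97

14.0661 EBC


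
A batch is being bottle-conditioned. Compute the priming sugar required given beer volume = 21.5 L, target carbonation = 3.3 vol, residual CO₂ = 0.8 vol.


sugar = (target − residual)·4.0·V
sugar = (3.3 − 0.8)·4.0·21.5

215.0000 g


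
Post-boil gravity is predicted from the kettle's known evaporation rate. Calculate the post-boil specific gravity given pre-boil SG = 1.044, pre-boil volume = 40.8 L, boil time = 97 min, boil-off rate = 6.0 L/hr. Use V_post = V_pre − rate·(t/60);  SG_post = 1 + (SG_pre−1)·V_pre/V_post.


V_post = 40.8 − 6.0·(97/60) = 31.1000
SG_post = 1 + (1.044 − 1)·40.8/31.1000

1.0577


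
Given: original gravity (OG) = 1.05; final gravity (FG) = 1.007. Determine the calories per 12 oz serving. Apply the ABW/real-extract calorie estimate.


ABW = (OG−FG)·131.25·0.79/FG;  °P = 259 − 259/SG (for OG→OE and FG→AE);  RE = 0.1808·OE + 0.8192·AE;  Cal = (6.9·ABW + 4·(RE−0.1))·FG·3.55
ABW = (1.05 − 1.007)·131.25·0.79/1.007 = 4.4276
OE = 259 − 259/1.05 = 12.3333 °P
AE = 259 − 259/1.007 = 1.8004 °P
RE = 0.1808·12.3333 + 0.8192·1.8004 = 3.7048 °P
Cal = (6.9·4.4276 + 4·(3.7048−0.1))·1.007·3.55

160.7583 kcal


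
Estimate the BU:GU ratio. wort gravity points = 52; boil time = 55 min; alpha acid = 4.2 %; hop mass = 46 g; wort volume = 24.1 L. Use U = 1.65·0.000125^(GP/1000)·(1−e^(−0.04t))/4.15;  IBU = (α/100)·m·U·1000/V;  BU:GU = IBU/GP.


U = 1.65·0.000125^(52/1000)·(1−e^(−0.04·55))/4.15 = 0.2216
IBU = (4.2/100)·46·0.2216·1000/24.1 = 17.7608
BU:GU = 17.7608/52

0.3416


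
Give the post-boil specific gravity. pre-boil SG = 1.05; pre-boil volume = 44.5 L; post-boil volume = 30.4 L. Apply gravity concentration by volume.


SG_post = 1 + (SG_pre − 1)·V_pre/V_post
pts_pre = (1.05 − 1)·1000 = 50.0000
pts_post = 50.0000·44.5/30.4 = 73.1908
SG_post = 1 + 73.1908/1000

1.0732


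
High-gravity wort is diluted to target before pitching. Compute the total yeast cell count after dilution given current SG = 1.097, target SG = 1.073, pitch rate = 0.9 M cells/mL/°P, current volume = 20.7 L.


V_w = V·((SG_c−1)/(SG_t−1)−1);  °P = 259 − 259/SG_t;  cells = rate·(V+V_w)·°P
V_w = 20.7·((1.097−1)/(1.073−1)−1) = 6.8055
V_final = 20.7 + 6.8055 = 27.5055
°P = 259 − 259/1.073 = 17.6207
cells = 0.9·27.5055·17.6207

436.1990 billion cells


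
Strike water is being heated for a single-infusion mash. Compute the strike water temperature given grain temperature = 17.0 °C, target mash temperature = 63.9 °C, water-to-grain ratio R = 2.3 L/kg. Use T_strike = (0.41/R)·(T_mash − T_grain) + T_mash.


T_strike = (0.41/2.3)·(63.9 − 17.0) + 63.9

72.2604 °C


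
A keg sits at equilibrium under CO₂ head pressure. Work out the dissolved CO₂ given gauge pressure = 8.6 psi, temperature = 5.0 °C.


vols = (P + 14.695)·(0.01821 + 0.09011·e^(−0.04·T))
vols = (8.6 + 14.695)·(0.01821 + 0.09011·e^(−0.04·5.0))

2.1428 volumes


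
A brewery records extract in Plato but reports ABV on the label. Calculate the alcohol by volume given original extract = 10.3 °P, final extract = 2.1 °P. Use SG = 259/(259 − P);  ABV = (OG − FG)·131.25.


OG = 259/(259 − 10.3) = 1.0414
FG = 259/(259 − 2.1) = 1.0082
ABV = (1.0414 − 1.0082)·131.25

4.3629 % ABV


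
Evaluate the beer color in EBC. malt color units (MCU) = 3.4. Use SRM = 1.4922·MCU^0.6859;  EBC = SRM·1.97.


SRM = 1.4922·3.4^0.6859 = 3.4544
EBC = 3.4544·1.97

6.8051 EBC


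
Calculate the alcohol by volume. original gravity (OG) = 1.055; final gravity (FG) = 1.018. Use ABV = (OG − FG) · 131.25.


ABV = (1.055 − 1.018) · 131.25

4.8562 % ABV


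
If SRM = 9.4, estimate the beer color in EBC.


EBC = SRM · 1.97
EBC = 9.4 · 1.97

18.5180 EBC


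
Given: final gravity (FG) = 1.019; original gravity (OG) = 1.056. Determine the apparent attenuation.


AA = (OG − FG)/(OG − 1) · 100
AA = (1.056 − 1.019)/(1.056 − 1) · 100

66.0714 %


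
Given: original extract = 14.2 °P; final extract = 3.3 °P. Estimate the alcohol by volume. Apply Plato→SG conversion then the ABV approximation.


SG = 259/(259 − P);  ABV = (OG − FG)·131.25
OG = 259/(259 − 14.2) = 1.0580
FG = 259/(259 − 3.3) = 1.0129
ABV = (1.0580 − 1.0129)·131.25

5.9195 % ABV


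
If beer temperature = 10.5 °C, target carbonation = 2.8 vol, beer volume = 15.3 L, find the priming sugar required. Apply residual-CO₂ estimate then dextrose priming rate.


residual = 14.695·(0.01821 + 0.09011·e^(−0.04·T));  sugar = (target − residual)·4.0·V
residual = 14.695·(0.01821 + 0.09011·e^(−0.04·10.5)) = 1.1376
sugar = (2.8 − 1.1376)·4.0·15.3

101.7367 g


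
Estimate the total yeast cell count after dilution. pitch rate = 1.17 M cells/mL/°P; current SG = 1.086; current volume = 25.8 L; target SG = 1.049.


V_w = V·((SG_c−1)/(SG_t−1)−1);  °P = 259 − 259/SG_t;  cells = rate·(V+V_w)·°P
V_w = 25.8·((1.086−1)/(1.049−1)−1) = 19.4816
V_final = 25.8 + 19.4816 = 45.2816
°P = 259 − 259/1.049 = 12.0982
cells = 1.17·45.2816·12.0982

640.9561 billion cells


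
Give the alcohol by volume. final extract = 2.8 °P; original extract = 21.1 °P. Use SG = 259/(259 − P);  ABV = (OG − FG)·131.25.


OG = 259/(259 − 21.1) = 1.0887
FG = 259/(259 − 2.8) = 1.0109
ABV = (1.0887 − 1.0109)·131.25

10.2065 % ABV


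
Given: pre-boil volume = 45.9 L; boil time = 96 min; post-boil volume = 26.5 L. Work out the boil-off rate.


rate = (V_pre − V_post) / (t_min/60)
rate = (45.9 − 26.5) / (96/60)

12.1250 L/hr


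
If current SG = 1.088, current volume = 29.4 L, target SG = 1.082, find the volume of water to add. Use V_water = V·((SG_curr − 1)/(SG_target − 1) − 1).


V_water = 29.4·((1.088 − 1)/(1.082 − 1) − 1)

2.1512 L


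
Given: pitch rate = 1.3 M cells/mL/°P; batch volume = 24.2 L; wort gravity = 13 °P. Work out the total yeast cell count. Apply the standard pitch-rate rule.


cells (billions) = rate · V_L · °P
cells = 1.3 · 24.2 · 13

408.9800 billion cells


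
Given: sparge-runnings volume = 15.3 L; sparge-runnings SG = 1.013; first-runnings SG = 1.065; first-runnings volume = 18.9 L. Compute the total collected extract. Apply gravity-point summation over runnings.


total = Σ (SG_i − 1)·1000·V_i
first = (1.065 − 1)·1000·18.9 = 1228.5000
sparge = (1.013 − 1)·1000·15.3 = 198.9000
total = 1228.5000 + 198.9000

1427.4000 gravity·L


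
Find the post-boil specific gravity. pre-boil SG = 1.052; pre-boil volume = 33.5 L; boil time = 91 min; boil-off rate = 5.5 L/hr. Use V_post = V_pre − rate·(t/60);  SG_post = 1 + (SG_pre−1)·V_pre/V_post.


V_post = 33.5 − 5.5·(91/60) = 25.1583
SG_post = 1 + (1.052 − 1)·33.5/25.1583

1.0692


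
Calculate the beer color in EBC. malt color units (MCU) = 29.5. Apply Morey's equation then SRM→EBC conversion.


SRM = 1.4922·MCU^0.6859;  EBC = SRM·1.97
SRM = 1.4922·29.5^0.6859 = 15.2047
EBC = 15.2047·1.97

29.9533 EBC


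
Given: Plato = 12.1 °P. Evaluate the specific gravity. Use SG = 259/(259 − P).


SG = 259/(259 − 12.1)

1.0490


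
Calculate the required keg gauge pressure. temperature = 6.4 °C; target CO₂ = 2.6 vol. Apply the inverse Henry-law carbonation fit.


psi = vols/(0.01821 + 0.09011·e^(−0.04·T)) − 14.695
psi = 2.6/(0.01821 + 0.09011·e^(−0.04·6.4)) − 14.695

14.8612 psi


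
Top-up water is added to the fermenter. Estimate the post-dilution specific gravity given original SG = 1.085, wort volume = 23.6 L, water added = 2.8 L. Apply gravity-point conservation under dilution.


SG_new = 1 + (SG_old − 1)·V_old/(V_old + V_water)
pts = (1.085 − 1)·1000·23.6/(23.6 + 2.8) = 75.9848
SG_new = 1 + 75.9848/1000

1.0760


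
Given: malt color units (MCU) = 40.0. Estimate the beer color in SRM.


SRM = 1.4922 · MCU^0.6859
SRM = 1.4922 · 40.0^0.6859

18.7361 SRM


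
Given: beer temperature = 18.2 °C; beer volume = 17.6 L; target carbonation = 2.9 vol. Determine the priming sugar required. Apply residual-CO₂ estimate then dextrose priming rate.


residual = 14.695·(0.01821 + 0.09011·e^(−0.04·T));  sugar = (target − residual)·4.0·V
residual = 14.695·(0.01821 + 0.09011·e^(−0.04·18.2)) = 0.9070
sugar = (2.9 − 0.9070)·4.0·17.6

140.3071 g


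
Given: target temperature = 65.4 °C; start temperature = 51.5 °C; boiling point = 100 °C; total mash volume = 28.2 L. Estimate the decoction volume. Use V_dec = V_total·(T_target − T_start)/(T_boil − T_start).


V_dec = 28.2·(65.4 − 51.5)/(100 − 51.5)

8.0821 L


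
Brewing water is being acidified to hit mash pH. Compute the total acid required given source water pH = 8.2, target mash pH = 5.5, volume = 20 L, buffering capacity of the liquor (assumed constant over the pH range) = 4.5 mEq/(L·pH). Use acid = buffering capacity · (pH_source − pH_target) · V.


acid = 4.5 · (8.2 − 5.5) · 20

243.0000 mEq


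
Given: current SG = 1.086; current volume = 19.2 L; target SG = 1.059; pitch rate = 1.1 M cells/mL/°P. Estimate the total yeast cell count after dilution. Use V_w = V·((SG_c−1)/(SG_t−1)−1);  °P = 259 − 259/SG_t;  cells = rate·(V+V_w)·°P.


V_w = 19.2·((1.086−1)/(1.059−1)−1) = 8.7864
V_final = 19.2 + 8.7864 = 27.9864
°P = 259 − 259/1.059 = 14.4297
cells = 1.1·27.9864·14.4297

444.2180 billion cells


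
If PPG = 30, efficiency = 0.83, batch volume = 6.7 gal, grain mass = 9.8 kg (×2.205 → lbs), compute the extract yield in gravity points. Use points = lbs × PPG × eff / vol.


lbs = 9.8 × 2.205 = 21.6090
points = 21.6090 × 30 × 0.83 / 6.7

80.3081 points


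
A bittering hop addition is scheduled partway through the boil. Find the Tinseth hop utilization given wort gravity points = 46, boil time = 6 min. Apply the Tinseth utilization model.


U = 1.65·0.000125^(GP/1000) · (1 − e^(−0.04·t))/4.15
bigness = 1.65·0.000125^(46/1000) = 1.0913
boil_factor = (1 − e^(−0.04·6))/4.15 = 0.0514
U = 1.0913 · 0.0514

0.0561


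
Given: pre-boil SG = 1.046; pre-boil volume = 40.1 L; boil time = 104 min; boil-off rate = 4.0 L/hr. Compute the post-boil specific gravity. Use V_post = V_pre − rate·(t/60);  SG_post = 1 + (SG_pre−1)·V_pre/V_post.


V_post = 40.1 − 4.0·(104/60) = 33.1667
SG_post = 1 + (1.046 − 1)·40.1/33.1667

1.0556


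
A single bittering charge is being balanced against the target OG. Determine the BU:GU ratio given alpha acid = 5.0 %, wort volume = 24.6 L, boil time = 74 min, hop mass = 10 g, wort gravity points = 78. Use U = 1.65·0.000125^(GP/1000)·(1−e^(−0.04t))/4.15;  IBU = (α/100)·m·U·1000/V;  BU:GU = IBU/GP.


U = 1.65·0.000125^(78/1000)·(1−e^(−0.04·74))/4.15 = 0.1870
IBU = (5.0/100)·10·0.1870·1000/24.6 = 3.8012
BU:GU = 3.8012/78

0.0487


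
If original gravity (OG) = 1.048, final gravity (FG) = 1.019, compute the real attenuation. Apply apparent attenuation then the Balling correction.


AA = (OG−FG)/(OG−1)·100;  RA = AA·0.8192
AA = (1.048 − 1.019)/(1.048 − 1)·100 = 60.4167
RA = 60.4167·0.8192

49.4933 %


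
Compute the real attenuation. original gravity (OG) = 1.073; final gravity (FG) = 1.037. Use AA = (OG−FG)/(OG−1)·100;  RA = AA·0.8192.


AA = (1.073 − 1.037)/(1.073 − 1)·100 = 49.3151
RA = 49.3151·0.8192

40.3989 %


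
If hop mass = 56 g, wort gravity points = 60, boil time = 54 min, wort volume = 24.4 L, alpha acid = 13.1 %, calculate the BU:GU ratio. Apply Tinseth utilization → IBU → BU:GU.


U = 1.65·0.000125^(GP/1000)·(1−e^(−0.04t))/4.15;  IBU = (α/100)·m·U·1000/V;  BU:GU = IBU/GP
U = 1.65·0.000125^(60/1000)·(1−e^(−0.04·54))/4.15 = 0.2051
IBU = (13.1/100)·56·0.2051·1000/24.4 = 61.6742
BU:GU = 61.6742/60

1.0279


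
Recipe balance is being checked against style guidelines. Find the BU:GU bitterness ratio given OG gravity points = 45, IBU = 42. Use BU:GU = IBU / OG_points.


BU:GU = 42 / 45

0.9333


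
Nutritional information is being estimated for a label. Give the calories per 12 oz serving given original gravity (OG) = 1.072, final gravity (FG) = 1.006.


ABW = (OG−FG)·131.25·0.79/FG;  °P = 259 − 259/SG (for OG→OE and FG→AE);  RE = 0.1808·OE + 0.8192·AE;  Cal = (6.9·ABW + 4·(RE−0.1))·FG·3.55
ABW = (1.072 − 1.006)·131.25·0.79/1.006 = 6.8026
OE = 259 − 259/1.072 = 17.3955 °P
AE = 259 − 259/1.006 = 1.5447 °P
RE = 0.1808·17.3955 + 0.8192·1.5447 = 4.4106 °P
Cal = (6.9·6.8026 + 4·(4.4106−0.1))·1.006·3.55

229.2056 kcal


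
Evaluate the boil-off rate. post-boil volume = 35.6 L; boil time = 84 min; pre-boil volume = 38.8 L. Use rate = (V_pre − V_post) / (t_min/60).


rate = (38.8 − 35.6) / (84/60)

2.2857 L/hr


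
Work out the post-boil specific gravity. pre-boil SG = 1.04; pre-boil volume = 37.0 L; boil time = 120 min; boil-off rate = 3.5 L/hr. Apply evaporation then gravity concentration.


V_post = V_pre − rate·(t/60);  SG_post = 1 + (SG_pre−1)·V_pre/V_post
V_post = 37.0 − 3.5·(120/60) = 30.0000
SG_post = 1 + (1.04 − 1)·37.0/30.0000

1.0493


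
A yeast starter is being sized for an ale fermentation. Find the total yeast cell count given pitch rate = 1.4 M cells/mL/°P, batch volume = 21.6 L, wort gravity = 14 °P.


cells (billions) = rate · V_L · °P
cells = 1.4 · 21.6 · 14

423.3600 billion cells


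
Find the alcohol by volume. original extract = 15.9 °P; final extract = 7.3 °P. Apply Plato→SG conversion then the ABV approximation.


SG = 259/(259 − P);  ABV = (OG − FG)·131.25
OG = 259/(259 − 15.9) = 1.0654
FG = 259/(259 − 7.3) = 1.0290
ABV = (1.0654 − 1.0290)·131.25

4.7778 % ABV


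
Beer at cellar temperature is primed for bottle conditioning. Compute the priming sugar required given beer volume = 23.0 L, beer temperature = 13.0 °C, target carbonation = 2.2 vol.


residual = 14.695·(0.01821 + 0.09011·e^(−0.04·T));  sugar = (target − residual)·4.0·V
residual = 14.695·(0.01821 + 0.09011·e^(−0.04·13.0)) = 1.0548
sugar = (2.2 − 1.0548)·4.0·23.0

105.3547 g


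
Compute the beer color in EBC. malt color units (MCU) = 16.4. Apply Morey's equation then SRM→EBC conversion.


SRM = 1.4922·MCU^0.6859;  EBC = SRM·1.97
SRM = 1.4922·16.4^0.6859 = 10.1646
EBC = 10.1646·1.97

20.0242 EBC


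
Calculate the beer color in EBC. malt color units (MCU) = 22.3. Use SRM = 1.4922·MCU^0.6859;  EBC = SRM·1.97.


SRM = 1.4922·22.3^0.6859 = 12.5496
EBC = 12.5496·1.97

24.7227 EBC


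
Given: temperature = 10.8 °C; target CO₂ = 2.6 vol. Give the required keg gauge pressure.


psi = vols/(0.01821 + 0.09011·e^(−0.04·T)) − 14.695
psi = 2.6/(0.01821 + 0.09011·e^(−0.04·10.8)) − 14.695

19.1988 psi


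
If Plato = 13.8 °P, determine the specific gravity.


SG = 259/(259 − P)
SG = 259/(259 − 13.8)

1.0563


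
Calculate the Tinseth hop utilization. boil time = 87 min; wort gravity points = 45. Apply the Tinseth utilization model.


U = 1.65·0.000125^(GP/1000) · (1 − e^(−0.04·t))/4.15
bigness = 1.65·0.000125^(45/1000) = 1.1011
boil_factor = (1 − e^(−0.04·87))/4.15 = 0.2335
U = 1.1011 · 0.2335

0.2572


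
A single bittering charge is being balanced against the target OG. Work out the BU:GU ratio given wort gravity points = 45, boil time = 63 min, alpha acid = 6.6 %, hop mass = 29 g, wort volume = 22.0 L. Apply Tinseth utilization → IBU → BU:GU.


U = 1.65·0.000125^(GP/1000)·(1−e^(−0.04t))/4.15;  IBU = (α/100)·m·U·1000/V;  BU:GU = IBU/GP
U = 1.65·0.000125^(45/1000)·(1−e^(−0.04·63))/4.15 = 0.2440
IBU = (6.6/100)·29·0.2440·1000/22.0 = 21.2269
BU:GU = 21.2269/45

0.4717


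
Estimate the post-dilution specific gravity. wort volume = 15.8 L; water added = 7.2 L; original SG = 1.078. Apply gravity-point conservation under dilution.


SG_new = 1 + (SG_old − 1)·V_old/(V_old + V_water)
pts = (1.078 − 1)·1000·15.8/(15.8 + 7.2) = 53.5826
SG_new = 1 + 53.5826/1000

1.0536


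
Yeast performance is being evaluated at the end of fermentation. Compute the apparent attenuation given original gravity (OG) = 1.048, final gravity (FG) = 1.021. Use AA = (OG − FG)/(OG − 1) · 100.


AA = (1.048 − 1.021)/(1.048 − 1) · 100

56.2500 %


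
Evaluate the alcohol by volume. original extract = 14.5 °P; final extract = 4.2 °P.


SG = 259/(259 − P);  ABV = (OG − FG)·131.25
OG = 259/(259 − 14.5) = 1.0593
FG = 259/(259 − 4.2) = 1.0165
ABV = (1.0593 − 1.0165)·131.25

5.6203 % ABV


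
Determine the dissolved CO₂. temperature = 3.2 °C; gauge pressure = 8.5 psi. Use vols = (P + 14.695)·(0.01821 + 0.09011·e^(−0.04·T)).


vols = (8.5 + 14.695)·(0.01821 + 0.09011·e^(−0.04·3.2))

2.2614 volumes


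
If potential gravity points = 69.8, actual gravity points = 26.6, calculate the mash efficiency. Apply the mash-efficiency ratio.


efficiency = actual / potential × 100
efficiency = 26.6 / 69.8 × 100

38.1089 %


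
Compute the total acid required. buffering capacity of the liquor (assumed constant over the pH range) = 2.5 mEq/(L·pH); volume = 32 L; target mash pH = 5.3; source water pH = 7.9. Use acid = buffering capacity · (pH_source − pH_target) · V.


acid = 2.5 · (7.9 − 5.3) · 32

208.0000 mEq


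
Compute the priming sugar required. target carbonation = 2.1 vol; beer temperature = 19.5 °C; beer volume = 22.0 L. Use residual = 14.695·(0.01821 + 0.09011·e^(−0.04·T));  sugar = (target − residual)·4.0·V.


residual = 14.695·(0.01821 + 0.09011·e^(−0.04·19.5)) = 0.8746
sugar = (2.1 − 0.8746)·4.0·22.0

107.8350 g


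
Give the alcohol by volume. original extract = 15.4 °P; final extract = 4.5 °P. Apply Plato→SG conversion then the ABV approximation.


SG = 259/(259 − P);  ABV = (OG − FG)·131.25
OG = 259/(259 − 15.4) = 1.0632
FG = 259/(259 − 4.5) = 1.0177
ABV = (1.0632 − 1.0177)·131.25

5.9767 % ABV


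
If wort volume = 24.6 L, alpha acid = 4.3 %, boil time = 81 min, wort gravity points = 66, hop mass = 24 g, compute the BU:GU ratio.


U = 1.65·0.000125^(GP/1000)·(1−e^(−0.04t))/4.15;  IBU = (α/100)·m·U·1000/V;  BU:GU = IBU/GP
U = 1.65·0.000125^(66/1000)·(1−e^(−0.04·81))/4.15 = 0.2111
IBU = (4.3/100)·24·0.2111·1000/24.6 = 8.8558
BU:GU = 8.8558/66

0.1342


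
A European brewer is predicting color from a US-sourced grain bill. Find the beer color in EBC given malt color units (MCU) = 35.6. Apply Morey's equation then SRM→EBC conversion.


SRM = 1.4922·MCU^0.6859;  EBC = SRM·1.97
SRM = 1.4922·35.6^0.6859 = 17.2968
EBC = 17.2968·1.97

34.0748 EBC


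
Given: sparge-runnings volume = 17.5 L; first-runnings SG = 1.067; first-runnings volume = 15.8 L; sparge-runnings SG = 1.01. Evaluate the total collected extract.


total = Σ (SG_i − 1)·1000·V_i
first = (1.067 − 1)·1000·15.8 = 1058.6000
sparge = (1.01 − 1)·1000·17.5 = 175.0000
total = 1058.6000 + 175.0000

1233.6000 gravity·L


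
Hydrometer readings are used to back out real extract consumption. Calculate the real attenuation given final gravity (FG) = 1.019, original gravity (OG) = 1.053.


AA = (OG−FG)/(OG−1)·100;  RA = AA·0.8192
AA = (1.053 − 1.019)/(1.053 − 1)·100 = 64.1509
RA = 64.1509·0.8192

52.5525 %


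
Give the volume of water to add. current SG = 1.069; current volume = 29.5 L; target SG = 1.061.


V_water = V·((SG_curr − 1)/(SG_target − 1) − 1)
V_water = 29.5·((1.069 − 1)/(1.061 − 1) − 1)

3.8689 L


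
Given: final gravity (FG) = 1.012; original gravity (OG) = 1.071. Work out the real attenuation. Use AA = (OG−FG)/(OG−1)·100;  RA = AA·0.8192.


AA = (1.071 − 1.012)/(1.071 − 1)·100 = 83.0986
RA = 83.0986·0.8192

68.0744 %


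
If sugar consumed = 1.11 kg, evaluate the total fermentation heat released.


Q = m_sugar · 590 kJ/kg
Q = 1.11 · 590

654.9000 kJ


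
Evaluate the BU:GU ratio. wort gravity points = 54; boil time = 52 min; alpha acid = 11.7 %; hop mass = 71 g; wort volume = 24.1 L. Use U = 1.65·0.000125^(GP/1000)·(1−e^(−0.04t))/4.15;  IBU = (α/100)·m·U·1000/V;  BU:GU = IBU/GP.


U = 1.65·0.000125^(54/1000)·(1−e^(−0.04·52))/4.15 = 0.2141
IBU = (11.7/100)·71·0.2141·1000/24.1 = 73.8140
BU:GU = 73.8140/54

1.3669


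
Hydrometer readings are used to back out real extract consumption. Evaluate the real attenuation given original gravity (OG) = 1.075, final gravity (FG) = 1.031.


AA = (OG−FG)/(OG−1)·100;  RA = AA·0.8192
AA = (1.075 − 1.031)/(1.075 − 1)·100 = 58.6667
RA = 58.6667·0.8192

48.0597 %


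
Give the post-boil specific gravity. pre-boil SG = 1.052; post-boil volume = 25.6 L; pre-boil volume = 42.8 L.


SG_post = 1 + (SG_pre − 1)·V_pre/V_post
pts_pre = (1.052 − 1)·1000 = 52.0000
pts_post = 52.0000·42.8/25.6 = 86.9375
SG_post = 1 + 86.9375/1000

1.0869


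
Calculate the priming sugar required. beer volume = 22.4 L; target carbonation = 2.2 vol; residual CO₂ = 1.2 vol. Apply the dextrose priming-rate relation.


sugar = (target − residual)·4.0·V
sugar = (2.2 − 1.2)·4.0·22.4

89.6000 g


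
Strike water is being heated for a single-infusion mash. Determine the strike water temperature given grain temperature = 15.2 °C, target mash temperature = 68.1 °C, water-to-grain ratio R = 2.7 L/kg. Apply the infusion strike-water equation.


T_strike = (0.41/R)·(T_mash − T_grain) + T_mash
T_strike = (0.41/2.7)·(68.1 − 15.2) + 68.1

76.1330 °C


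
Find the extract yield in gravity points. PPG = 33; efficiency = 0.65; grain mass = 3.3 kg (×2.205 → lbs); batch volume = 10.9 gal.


points = lbs × PPG × eff / vol
lbs = 3.3 × 2.205 = 7.2765
points = 7.2765 × 33 × 0.65 / 10.9

14.3194 points
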